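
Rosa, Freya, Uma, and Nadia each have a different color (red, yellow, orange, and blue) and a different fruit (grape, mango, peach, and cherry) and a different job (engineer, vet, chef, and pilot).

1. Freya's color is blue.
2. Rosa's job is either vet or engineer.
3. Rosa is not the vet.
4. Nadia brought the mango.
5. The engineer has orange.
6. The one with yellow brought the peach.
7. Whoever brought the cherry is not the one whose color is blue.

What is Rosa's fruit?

cherry

With clues 1–4, mango is impossible for Rosa's fruit.
With clues 1–6, peach is impossible for Rosa's fruit.
With clues 1–7, grape is impossible for Rosa's fruit.
That leaves cherry.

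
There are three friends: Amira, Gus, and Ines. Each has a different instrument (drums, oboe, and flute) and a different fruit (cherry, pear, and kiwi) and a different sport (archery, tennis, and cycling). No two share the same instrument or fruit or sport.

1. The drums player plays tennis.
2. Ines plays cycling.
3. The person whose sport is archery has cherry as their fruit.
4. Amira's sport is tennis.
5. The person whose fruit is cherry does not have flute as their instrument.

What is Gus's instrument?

oboe

With clues 1–4, drums is impossible for Gus's instrument.
With clues 1–5, flute is impossible for Gus's instrument.
That leaves oboe.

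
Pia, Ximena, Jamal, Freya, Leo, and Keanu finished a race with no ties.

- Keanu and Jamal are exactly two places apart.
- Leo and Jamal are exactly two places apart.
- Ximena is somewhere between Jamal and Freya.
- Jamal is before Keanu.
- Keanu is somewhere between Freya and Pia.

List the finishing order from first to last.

Leo, Pia, Jamal, Ximena, Keanu, Freya

From clues 1–2: Jamal is in {3,4}.
From clues 1–3: Pia is in {2,5}.
From clues 1–5: Leo → place 1, Pia → place 2, Jamal → place 3, Ximena → place 4, Keanu → place 5, Freya → place 6.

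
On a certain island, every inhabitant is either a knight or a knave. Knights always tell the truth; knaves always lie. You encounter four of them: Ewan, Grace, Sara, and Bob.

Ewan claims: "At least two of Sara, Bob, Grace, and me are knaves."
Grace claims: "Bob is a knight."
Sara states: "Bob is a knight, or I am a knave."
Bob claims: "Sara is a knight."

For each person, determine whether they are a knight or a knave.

Ewan: knave, Grace: knight, Sara: knight, Bob: knight

Consider Ewan. Suppose Ewan is a knight.
Then no assignment of the remaining roles makes every statement match its speaker's type — contradiction.
So Ewan is a knave.
Consider Grace. Suppose Grace is a knave.
Then Ewan's statement comes out true, contradicting Ewan being a knave.
So Grace is a knight.
Consider Sara. Suppose Sara is a knave.
Then Ewan's statement comes out true, contradicting Ewan being a knave.
So Sara is a knight.
With that fixed, Bob's statement is true, so Bob is a knight.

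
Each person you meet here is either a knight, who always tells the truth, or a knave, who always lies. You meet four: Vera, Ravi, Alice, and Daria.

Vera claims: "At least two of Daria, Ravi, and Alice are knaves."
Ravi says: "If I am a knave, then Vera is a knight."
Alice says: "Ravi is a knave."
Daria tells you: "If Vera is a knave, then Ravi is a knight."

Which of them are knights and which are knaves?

Vera: knave, Ravi: knight, Alice: knave, Daria: knight

Consider Vera. Suppose Vera is a knight.
Then no assignment of the remaining roles makes every statement match its speaker's type — contradiction.
So Vera is a knave.
Consider Ravi. Suppose Ravi is a knave.
Then no assignment of the remaining roles makes every statement match its speaker's type — contradiction.
So Ravi is a knight.
With that fixed, Alice's statement is false, so Alice is a knave.
With that fixed, Daria's statement is true, so Daria is a knight.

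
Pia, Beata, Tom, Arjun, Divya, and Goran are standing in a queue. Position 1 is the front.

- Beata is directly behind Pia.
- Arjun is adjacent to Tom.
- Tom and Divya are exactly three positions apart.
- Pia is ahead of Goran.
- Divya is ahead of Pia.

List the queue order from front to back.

Divya, Pia, Beata, Tom, Arjun, Goran

From clue 1: Pia is in {1,2,3,4,5}.
From clues 1–4: Pia is in {1,2,3}.
From clues 1–5: Divya → position 1, Pia → position 2, Beata → position 3, Tom → position 4, Arjun → position 5, Goran → position 6.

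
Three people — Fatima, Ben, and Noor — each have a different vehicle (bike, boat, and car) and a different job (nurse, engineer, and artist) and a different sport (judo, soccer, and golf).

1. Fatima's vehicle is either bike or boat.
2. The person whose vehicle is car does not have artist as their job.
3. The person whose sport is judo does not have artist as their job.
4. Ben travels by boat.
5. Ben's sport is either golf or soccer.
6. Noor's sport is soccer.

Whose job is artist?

Ben

With clues 1–4, Noor is impossible for the one with job artist.
With clues 1–6, Fatima is impossible for the one with job artist.
That leaves Ben.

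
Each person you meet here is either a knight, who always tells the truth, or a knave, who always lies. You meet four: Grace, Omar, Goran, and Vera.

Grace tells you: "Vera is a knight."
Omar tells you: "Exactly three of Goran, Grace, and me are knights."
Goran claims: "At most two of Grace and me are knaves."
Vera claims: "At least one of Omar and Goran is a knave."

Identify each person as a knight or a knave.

Grace: knight, Omar: knave, Goran: knight, Vera: knight

Regardless of anyone's role, Goran's statement is true, so Goran is a knight.
Consider Grace. Suppose Grace is a knave.
Then no assignment of the remaining roles makes every statement match its speaker's type — contradiction.
So Grace is a knight.
Consider Omar. Suppose Omar is a knight.
Then no assignment of the remaining roles makes every statement match its speaker's type — contradiction.
So Omar is a knave.
With that fixed, Vera's statement is true, so Vera is a knight.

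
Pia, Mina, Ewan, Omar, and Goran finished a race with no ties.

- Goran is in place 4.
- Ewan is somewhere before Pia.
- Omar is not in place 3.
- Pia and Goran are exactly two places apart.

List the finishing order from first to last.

Ewan, Pia, Mina, Goran, Omar

From clue 1: Goran → place 4.
From clues 1–2: Pia is in {2,3,5}.
From clues 1–4: Ewan → place 1, Pia → place 2, Mina → place 3, Omar → place 5.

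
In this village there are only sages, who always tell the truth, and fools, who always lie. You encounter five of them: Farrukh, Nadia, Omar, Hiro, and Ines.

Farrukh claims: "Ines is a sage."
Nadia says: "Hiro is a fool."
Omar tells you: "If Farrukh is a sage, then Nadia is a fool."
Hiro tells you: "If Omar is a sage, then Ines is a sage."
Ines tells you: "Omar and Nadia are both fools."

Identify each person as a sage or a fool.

Farrukh: fool, Nadia: sage, Omar: sage, Hiro: fool, Ines: fool

Consider Farrukh. Suppose Farrukh is a sage.
Then no assignment of the remaining roles makes every statement match its speaker's type — contradiction.
So Farrukh is a fool.
With that fixed, Omar's statement is true, so Omar is a sage.
With that fixed, Ines's statement is false, so Ines is a fool.
With that fixed, Hiro's statement is false, so Hiro is a fool.
With that fixed, Nadia's statement is true, so Nadia is a sage.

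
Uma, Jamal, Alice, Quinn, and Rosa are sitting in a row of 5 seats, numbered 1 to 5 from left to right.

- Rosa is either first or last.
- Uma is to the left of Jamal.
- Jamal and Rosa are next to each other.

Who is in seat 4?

With clue 1, Rosa is ruled out for seat 4.
With clues 1–3, Alice, Quinn, and Uma are ruled out for seat 4.
So seat 4 is Jamal.

Jamal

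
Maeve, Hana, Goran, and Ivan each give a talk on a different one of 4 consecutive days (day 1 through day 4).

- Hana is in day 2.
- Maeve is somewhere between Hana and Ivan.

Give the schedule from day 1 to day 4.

From clue 1: Hana → day 2.
From clues 1–2: Goran → day 1, Maeve → day 3, Ivan → day 4.

Goran, Hana, Maeve, Ivan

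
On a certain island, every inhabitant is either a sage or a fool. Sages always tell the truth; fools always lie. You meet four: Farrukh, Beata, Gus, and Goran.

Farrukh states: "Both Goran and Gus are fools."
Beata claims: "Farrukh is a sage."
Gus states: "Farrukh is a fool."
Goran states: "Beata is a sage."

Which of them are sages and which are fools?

Consider Farrukh. Suppose Farrukh is a sage.
Then no assignment of the remaining roles makes every statement match its speaker's type — contradiction.
So Farrukh is a fool.
With that fixed, Beata's statement is false, so Beata is a fool.
With that fixed, Gus's statement is true, so Gus is a sage.
With that fixed, Goran's statement is false, so Goran is a fool.

Farrukh: fool, Beata: fool, Gus: sage, Goran: fool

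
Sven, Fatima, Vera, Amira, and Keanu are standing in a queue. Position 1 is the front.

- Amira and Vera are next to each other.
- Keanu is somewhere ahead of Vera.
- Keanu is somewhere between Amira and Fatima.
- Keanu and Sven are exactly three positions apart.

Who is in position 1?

With clues 1–2, Amira and Vera are ruled out for position 1.
With clues 1–3, Keanu is ruled out for position 1.
With clues 1–4, Sven is ruled out for position 1.
So position 1 is Fatima.

Fatima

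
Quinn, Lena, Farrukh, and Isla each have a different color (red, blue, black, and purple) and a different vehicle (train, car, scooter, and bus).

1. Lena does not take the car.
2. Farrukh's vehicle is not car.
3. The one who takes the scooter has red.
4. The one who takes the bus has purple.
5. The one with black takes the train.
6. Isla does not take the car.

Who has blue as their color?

Quinn

With clues 1–5, Farrukh and Lena are impossible for the one with color blue.
With clues 1–6, Isla is impossible for the one with color blue.
That leaves Quinn.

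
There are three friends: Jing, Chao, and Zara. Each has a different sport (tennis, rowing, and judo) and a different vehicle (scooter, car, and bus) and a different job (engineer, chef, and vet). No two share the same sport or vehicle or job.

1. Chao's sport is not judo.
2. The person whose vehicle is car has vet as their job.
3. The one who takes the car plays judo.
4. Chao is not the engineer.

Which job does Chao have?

With clues 1–3, vet is impossible for Chao's job.
With clues 1–4, engineer is impossible for Chao's job.
That leaves chef.

chef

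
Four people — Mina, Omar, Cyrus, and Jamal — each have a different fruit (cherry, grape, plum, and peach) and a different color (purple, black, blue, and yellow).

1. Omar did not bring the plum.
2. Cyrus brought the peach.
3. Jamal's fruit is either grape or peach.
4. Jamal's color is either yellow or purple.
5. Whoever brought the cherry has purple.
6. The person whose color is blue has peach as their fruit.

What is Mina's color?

black

With clues 1–5, purple and yellow are impossible for Mina's color.
With clues 1–6, blue is impossible for Mina's color.
That leaves black.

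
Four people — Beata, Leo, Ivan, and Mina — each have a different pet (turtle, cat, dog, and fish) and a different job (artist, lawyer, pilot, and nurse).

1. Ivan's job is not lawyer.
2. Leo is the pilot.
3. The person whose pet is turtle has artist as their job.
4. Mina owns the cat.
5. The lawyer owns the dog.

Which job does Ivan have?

Clue 1 rules out lawyer for Ivan's job.
With clues 1–2, pilot is impossible for Ivan's job.
With clues 1–5, nurse is impossible for Ivan's job.
That leaves artist.

artist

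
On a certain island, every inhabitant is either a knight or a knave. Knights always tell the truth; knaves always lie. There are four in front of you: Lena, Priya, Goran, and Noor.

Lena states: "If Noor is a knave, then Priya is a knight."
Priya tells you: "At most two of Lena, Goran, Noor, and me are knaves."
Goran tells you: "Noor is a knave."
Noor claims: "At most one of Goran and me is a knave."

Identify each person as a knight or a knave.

Consider Lena. Suppose Lena is a knave.
Then no assignment of the remaining roles makes every statement match its speaker's type — contradiction.
So Lena is a knight.
Consider Priya. Suppose Priya is a knave.
Then no assignment of the remaining roles makes every statement match its speaker's type — contradiction.
So Priya is a knight.
Consider Goran. Suppose Goran is a knight.
Then no assignment of the remaining roles makes every statement match its speaker's type — contradiction.
So Goran is a knave.
Consider Noor. Suppose Noor is a knave.
Then Goran's statement comes out true, contradicting Goran being a knave.
So Noor is a knight.

Lena: knight, Priya: knight, Goran: knave, Noor: knight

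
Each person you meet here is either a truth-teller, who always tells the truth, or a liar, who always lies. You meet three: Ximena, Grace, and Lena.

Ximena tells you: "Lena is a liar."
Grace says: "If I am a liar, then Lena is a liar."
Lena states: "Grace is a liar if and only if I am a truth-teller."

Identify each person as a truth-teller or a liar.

Ximena: liar, Grace: liar, Lena: truth-teller

Consider Ximena. Suppose Ximena is a truth-teller.
Then no assignment of the remaining roles makes every statement match its speaker's type — contradiction.
So Ximena is a liar.
Consider Grace. Suppose Grace is a truth-teller.
Then whichever role Lena has, Lena's statement has the wrong truth value — contradiction.
So Grace is a liar.
Consider Lena. Suppose Lena is a liar.
Then Ximena's statement comes out true, contradicting Ximena being a liar.
So Lena is a truth-teller.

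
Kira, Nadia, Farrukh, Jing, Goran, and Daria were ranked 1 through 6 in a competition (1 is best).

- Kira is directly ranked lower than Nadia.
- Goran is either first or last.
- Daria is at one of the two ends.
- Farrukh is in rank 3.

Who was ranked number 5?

With clues 1–2, Goran is ruled out for rank 5.
With clues 1–3, Daria and Nadia are ruled out for rank 5.
With clues 1–4, Farrukh and Jing are ruled out for rank 5.
So rank 5 is Kira.

Kira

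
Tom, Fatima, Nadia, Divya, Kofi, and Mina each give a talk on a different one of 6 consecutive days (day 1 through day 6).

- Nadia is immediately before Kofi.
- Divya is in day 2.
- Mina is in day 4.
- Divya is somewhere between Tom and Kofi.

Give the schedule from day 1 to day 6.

From clue 1: Nadia is in {1,2,3,4,5}.
From clues 1–2: Divya → day 2.
From clues 1–3: Mina → day 4, Nadia → day 5, Kofi → day 6.
From clues 1–4: Tom → day 1, Fatima → day 3.

Tom, Divya, Fatima, Mina, Nadia, Kofi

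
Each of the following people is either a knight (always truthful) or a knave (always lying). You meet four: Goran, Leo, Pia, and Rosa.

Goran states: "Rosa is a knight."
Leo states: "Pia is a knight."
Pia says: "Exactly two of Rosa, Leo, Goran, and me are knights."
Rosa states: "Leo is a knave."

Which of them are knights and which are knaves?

Consider Goran. Suppose Goran is a knight.
Then no assignment of the remaining roles makes every statement match its speaker's type — contradiction.
So Goran is a knave.
Consider Leo. Suppose Leo is a knave.
Then no assignment of the remaining roles makes every statement match its speaker's type — contradiction.
So Leo is a knight.
With that fixed, Rosa's statement is false, so Rosa is a knave.
Consider Pia. Suppose Pia is a knave.
Then Leo's statement comes out false, contradicting Leo being a knight.
So Pia is a knight.

Goran: knave, Leo: knight, Pia: knight, Rosa: knave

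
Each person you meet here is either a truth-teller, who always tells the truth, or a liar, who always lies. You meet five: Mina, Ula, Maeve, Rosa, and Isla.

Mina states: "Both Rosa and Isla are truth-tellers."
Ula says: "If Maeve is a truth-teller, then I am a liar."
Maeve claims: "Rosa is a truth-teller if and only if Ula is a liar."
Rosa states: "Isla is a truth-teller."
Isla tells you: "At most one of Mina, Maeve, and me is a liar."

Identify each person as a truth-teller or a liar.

Consider Mina. Suppose Mina is a liar.
Then no assignment of the remaining roles makes every statement match its speaker's type — contradiction.
So Mina is a truth-teller.
Consider Ula. Suppose Ula is a liar.
Then Ula's own statement would have to be false, but it can't be — contradiction.
So Ula is a truth-teller.
Consider Maeve. Suppose Maeve is a truth-teller.
Then Ula's statement comes out false, contradicting Ula being a truth-teller.
So Maeve is a liar.
Consider Rosa. Suppose Rosa is a liar.
Then Mina's statement comes out false, contradicting Mina being a truth-teller.
So Rosa is a truth-teller.
Consider Isla. Suppose Isla is a liar.
Then Mina's statement comes out false, contradicting Mina being a truth-teller.
So Isla is a truth-teller.

Mina: truth-teller, Ula: truth-teller, Maeve: liar, Rosa: truth-teller, Isla: truth-teller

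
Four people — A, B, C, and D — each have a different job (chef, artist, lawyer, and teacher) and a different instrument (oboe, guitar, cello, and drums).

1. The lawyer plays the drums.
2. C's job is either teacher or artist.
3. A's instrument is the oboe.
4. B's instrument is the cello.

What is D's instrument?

drums

With clues 1–3, oboe is impossible for D's instrument.
With clues 1–4, cello and guitar are impossible for D's instrument.
That leaves drums.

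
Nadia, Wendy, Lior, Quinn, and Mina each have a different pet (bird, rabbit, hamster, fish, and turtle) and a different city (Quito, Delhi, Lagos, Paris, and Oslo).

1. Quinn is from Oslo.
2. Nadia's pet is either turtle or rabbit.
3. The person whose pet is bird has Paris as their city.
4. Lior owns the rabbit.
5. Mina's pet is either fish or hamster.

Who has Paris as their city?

Clue 1 rules out Quinn for the one with city Paris.
With clues 1–3, Nadia is impossible for the one with city Paris.
With clues 1–4, Lior is impossible for the one with city Paris.
With clues 1–5, Mina is impossible for the one with city Paris.
That leaves Wendy.

Wendy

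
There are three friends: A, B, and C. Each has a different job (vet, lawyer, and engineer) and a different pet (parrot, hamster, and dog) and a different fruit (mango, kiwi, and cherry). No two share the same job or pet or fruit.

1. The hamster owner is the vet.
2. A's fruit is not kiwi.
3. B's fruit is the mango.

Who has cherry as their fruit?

A

With clues 1–3, B and C are impossible for the one with fruit cherry.
That leaves A.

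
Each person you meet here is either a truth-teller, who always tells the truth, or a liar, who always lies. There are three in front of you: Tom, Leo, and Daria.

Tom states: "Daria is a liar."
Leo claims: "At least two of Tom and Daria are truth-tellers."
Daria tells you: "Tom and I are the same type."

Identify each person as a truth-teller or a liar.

Tom: truth-teller, Leo: liar, Daria: liar

Consider Tom. Suppose Tom is a liar.
Then whichever role Daria has, Daria's statement has the wrong truth value — contradiction.
So Tom is a truth-teller.
Consider Leo. Suppose Leo is a truth-teller.
Then no assignment of the remaining roles makes every statement match its speaker's type — contradiction.
So Leo is a liar.
Consider Daria. Suppose Daria is a truth-teller.
Then Tom's statement comes out false, contradicting Tom being a truth-teller.
So Daria is a liar.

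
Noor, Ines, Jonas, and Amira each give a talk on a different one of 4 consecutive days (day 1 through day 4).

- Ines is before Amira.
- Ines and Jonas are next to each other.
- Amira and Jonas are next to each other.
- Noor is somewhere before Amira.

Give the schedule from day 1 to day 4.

From clue 1: Ines is in {1,2,3}.
From clues 1–2: Amira is in {3,4}.
From clues 1–3: Noor is in {1,4}.
From clues 1–4: Noor → day 1, Ines → day 2, Jonas → day 3, Amira → day 4.

Noor, Ines, Jonas, Amira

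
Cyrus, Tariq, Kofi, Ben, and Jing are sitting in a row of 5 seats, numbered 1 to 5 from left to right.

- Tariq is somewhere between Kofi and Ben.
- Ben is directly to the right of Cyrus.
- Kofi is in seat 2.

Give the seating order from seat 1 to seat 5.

From clue 1: Tariq is in {2,3,4}.
From clues 1–3: Jing → seat 1, Kofi → seat 2, Tariq → seat 3, Cyrus → seat 4, Ben → seat 5.

Jing, Kofi, Tariq, Cyrus, Ben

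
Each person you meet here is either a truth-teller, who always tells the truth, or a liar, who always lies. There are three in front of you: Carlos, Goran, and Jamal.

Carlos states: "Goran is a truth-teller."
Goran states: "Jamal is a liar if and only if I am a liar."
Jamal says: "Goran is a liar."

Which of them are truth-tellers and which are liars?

Carlos: liar, Goran: liar, Jamal: truth-teller

Consider Carlos. Suppose Carlos is a truth-teller.
Then no assignment of the remaining roles makes every statement match its speaker's type — contradiction.
So Carlos is a liar.
Consider Goran. Suppose Goran is a truth-teller.
Then Carlos's statement comes out true, contradicting Carlos being a liar.
So Goran is a liar.
With that fixed, Jamal's statement is true, so Jamal is a truth-teller.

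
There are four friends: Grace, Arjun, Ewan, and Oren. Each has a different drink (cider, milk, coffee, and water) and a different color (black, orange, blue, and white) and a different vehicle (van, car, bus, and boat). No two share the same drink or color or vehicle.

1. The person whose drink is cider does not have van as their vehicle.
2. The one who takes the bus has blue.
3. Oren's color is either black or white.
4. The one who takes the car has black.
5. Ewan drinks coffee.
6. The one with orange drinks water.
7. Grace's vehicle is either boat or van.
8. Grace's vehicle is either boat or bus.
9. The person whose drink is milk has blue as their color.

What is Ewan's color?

white

With clues 1–6, orange is impossible for Ewan's color.
With clues 1–9, black and blue are impossible for Ewan's color.
That leaves white.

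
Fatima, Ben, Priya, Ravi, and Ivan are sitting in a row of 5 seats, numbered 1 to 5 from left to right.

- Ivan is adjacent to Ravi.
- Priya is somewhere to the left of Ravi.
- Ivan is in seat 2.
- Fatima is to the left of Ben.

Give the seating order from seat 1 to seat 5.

Priya, Ivan, Ravi, Fatima, Ben

From clues 1–2: Priya is in {1,2,3}.
From clues 1–3: Priya → seat 1, Ivan → seat 2, Ravi → seat 3.
From clues 1–4: Fatima → seat 4, Ben → seat 5.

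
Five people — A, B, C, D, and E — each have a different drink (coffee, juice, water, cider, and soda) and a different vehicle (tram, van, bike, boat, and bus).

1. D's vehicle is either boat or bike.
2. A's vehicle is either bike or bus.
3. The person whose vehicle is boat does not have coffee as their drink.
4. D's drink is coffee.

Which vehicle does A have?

With clues 1–2, boat, tram, and van are impossible for A's vehicle.
With clues 1–4, bike is impossible for A's vehicle.
That leaves bus.

bus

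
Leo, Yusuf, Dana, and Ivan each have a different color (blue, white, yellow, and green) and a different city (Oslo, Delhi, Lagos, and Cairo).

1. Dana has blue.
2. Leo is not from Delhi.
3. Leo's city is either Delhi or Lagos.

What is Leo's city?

Lagos

With clues 1–2, Delhi is impossible for Leo's city.
With clues 1–3, Cairo and Oslo are impossible for Leo's city.
That leaves Lagos.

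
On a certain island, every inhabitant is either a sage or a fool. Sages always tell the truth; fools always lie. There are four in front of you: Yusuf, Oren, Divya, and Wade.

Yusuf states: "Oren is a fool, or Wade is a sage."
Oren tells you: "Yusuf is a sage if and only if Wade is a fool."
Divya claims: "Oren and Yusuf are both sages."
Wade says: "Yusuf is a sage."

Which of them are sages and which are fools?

Consider Yusuf. Suppose Yusuf is a fool.
Then no assignment of the remaining roles makes every statement match its speaker's type — contradiction.
So Yusuf is a sage.
With that fixed, Wade's statement is true, so Wade is a sage.
With that fixed, Oren's statement is false, so Oren is a fool.
With that fixed, Divya's statement is false, so Divya is a fool.

Yusuf: sage, Oren: fool, Divya: fool, Wade: sage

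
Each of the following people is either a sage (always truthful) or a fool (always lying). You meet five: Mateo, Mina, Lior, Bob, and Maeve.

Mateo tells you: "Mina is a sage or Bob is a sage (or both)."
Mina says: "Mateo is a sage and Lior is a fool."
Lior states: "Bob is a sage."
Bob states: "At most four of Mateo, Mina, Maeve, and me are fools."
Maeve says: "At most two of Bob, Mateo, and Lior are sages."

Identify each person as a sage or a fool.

Mateo: sage, Mina: fool, Lior: sage, Bob: sage, Maeve: fool

Regardless of anyone's role, Bob's statement is true, so Bob is a sage.
With that fixed, Mateo's statement is true, so Mateo is a sage.
With that fixed, Lior's statement is true, so Lior is a sage.
With that fixed, Maeve's statement is false, so Maeve is a fool.
With that fixed, Mina's statement is false, so Mina is a fool.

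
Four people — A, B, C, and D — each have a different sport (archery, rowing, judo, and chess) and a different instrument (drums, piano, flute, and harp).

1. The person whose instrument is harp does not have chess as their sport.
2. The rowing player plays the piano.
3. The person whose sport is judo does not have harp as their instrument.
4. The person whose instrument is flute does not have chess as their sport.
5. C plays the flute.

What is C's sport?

judo

With clues 1–5, archery, chess, and rowing are impossible for C's sport.
That leaves judo.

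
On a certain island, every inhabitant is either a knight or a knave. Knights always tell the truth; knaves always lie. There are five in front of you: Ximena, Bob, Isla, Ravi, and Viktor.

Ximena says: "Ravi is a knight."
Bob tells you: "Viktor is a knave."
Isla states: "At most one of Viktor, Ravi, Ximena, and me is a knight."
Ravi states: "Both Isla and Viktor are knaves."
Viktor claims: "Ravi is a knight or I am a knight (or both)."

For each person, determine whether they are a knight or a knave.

Consider Ximena. Suppose Ximena is a knight.
Then no assignment of the remaining roles makes every statement match its speaker's type — contradiction.
So Ximena is a knave.
Consider Bob. Suppose Bob is a knave.
Then no assignment of the remaining roles makes every statement match its speaker's type — contradiction.
So Bob is a knight.
Consider Isla. Suppose Isla is a knave.
Then no assignment of the remaining roles makes every statement match its speaker's type — contradiction.
So Isla is a knight.
With that fixed, Ravi's statement is false, so Ravi is a knave.
Consider Viktor. Suppose Viktor is a knight.
Then Bob's statement comes out false, contradicting Bob being a knight.
So Viktor is a knave.

Ximena: knave, Bob: knight, Isla: knight, Ravi: knave, Viktor: knave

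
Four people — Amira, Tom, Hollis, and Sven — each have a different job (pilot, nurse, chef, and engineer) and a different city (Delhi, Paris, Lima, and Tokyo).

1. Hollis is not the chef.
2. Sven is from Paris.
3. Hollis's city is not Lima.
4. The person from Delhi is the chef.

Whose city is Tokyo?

Hollis

With clues 1–2, Sven is impossible for the one with city Tokyo.
With clues 1–4, Amira and Tom are impossible for the one with city Tokyo.
That leaves Hollis.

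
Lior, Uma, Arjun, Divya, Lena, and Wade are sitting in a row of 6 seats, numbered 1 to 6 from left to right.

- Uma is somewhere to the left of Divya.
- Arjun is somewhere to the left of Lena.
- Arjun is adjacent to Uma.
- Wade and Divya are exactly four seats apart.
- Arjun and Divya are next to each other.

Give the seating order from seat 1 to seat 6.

From clue 1: Uma is in {1,2,3,4,5}.
From clues 1–3: Uma is in {1,2,3,4}.
From clues 1–4: Divya is in {5,6}.
From clues 1–5: Wade → seat 1, Lior → seat 2, Uma → seat 3, Arjun → seat 4, Divya → seat 5, Lena → seat 6.

Wade, Lior, Uma, Arjun, Divya, Lena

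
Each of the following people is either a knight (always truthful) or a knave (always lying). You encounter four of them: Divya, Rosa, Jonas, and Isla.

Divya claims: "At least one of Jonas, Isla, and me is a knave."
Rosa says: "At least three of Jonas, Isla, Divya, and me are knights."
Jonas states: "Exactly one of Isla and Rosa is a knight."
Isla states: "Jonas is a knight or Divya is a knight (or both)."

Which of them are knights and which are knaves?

Consider Divya. Suppose Divya is a knave.
Then Divya's own statement would have to be false, but it can't be — contradiction.
So Divya is a knight.
With that fixed, Isla's statement is true, so Isla is a knight.
Consider Rosa. Suppose Rosa is a knave.
Then no assignment of the remaining roles makes every statement match its speaker's type — contradiction.
So Rosa is a knight.
With that fixed, Jonas's statement is false, so Jonas is a knave.

Divya: knight, Rosa: knight, Jonas: knave, Isla: knight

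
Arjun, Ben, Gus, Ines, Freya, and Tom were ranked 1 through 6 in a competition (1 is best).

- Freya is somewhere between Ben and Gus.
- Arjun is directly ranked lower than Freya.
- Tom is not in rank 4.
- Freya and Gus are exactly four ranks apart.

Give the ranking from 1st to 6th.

Ben, Freya, Arjun, Ines, Tom, Gus

From clue 1: Freya is in {2,3,4,5}.
From clues 1–2: Arjun is in {3,4,5}.
From clues 1–4: Ben → rank 1, Freya → rank 2, Arjun → rank 3, Ines → rank 4, Tom → rank 5, Gus → rank 6.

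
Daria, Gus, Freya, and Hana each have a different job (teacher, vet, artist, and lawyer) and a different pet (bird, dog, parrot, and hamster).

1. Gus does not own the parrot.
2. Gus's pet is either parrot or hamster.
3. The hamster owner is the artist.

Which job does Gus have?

With clues 1–3, lawyer, teacher, and vet are impossible for Gus's job.
That leaves artist.

artist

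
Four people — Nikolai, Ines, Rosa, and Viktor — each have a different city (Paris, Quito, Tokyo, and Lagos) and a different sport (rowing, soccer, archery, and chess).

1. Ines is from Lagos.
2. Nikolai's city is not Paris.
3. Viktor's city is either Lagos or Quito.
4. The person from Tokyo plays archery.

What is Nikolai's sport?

archery

With clues 1–4, chess, rowing, and soccer are impossible for Nikolai's sport.
That leaves archery.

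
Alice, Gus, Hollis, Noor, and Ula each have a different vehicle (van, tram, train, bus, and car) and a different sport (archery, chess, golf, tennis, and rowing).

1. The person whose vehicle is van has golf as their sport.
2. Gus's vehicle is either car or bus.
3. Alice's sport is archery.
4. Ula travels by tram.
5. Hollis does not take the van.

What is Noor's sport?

golf

With clues 1–3, archery is impossible for Noor's sport.
With clues 1–5, chess, rowing, and tennis are impossible for Noor's sport.
That leaves golf.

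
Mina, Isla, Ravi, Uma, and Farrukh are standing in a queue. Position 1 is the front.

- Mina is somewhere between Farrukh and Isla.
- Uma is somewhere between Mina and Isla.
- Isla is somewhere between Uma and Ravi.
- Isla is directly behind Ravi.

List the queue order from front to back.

Ravi, Isla, Uma, Mina, Farrukh

From clue 1: Mina is in {2,3,4}.
From clues 1–3: Uma → position 3.
From clues 1–4: Ravi → position 1, Isla → position 2, Mina → position 4, Farrukh → position 5.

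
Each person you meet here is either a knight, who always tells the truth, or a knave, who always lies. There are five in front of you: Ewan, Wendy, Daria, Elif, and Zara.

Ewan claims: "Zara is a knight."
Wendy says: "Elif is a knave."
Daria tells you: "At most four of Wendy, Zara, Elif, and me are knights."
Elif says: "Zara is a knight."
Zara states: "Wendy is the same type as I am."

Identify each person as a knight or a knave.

Regardless of anyone's role, Daria's statement is true, so Daria is a knight.
Consider Ewan. Suppose Ewan is a knight.
Then no assignment of the remaining roles makes every statement match its speaker's type — contradiction.
So Ewan is a knave.
Consider Wendy. Suppose Wendy is a knave.
Then whichever role Zara has, Zara's statement has the wrong truth value — contradiction.
So Wendy is a knight.
Consider Elif. Suppose Elif is a knight.
Then Wendy's statement comes out false, contradicting Wendy being a knight.
So Elif is a knave.
Consider Zara. Suppose Zara is a knight.
Then Ewan's statement comes out true, contradicting Ewan being a knave.
So Zara is a knave.

Ewan: knave, Wendy: knight, Daria: knight, Elif: knave, Zara: knave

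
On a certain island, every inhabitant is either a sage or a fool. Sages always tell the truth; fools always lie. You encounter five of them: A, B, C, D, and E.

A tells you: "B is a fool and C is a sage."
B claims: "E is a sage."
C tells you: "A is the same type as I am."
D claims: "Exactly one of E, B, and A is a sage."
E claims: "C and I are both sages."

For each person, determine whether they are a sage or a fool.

A: sage, B: fool, C: sage, D: sage, E: fool

Consider A. Suppose A is a fool.
Then whichever role C has, C's statement has the wrong truth value — contradiction.
So A is a sage.
Consider B. Suppose B is a sage.
Then A's statement comes out false, contradicting A being a sage.
So B is a fool.
Consider C. Suppose C is a fool.
Then A's statement comes out false, contradicting A being a sage.
So C is a sage.
Consider D. Suppose D is a fool.
Then no assignment of the remaining roles makes every statement match its speaker's type — contradiction.
So D is a sage.
Consider E. Suppose E is a sage.
Then B's statement comes out true, contradicting B being a fool.
So E is a fool.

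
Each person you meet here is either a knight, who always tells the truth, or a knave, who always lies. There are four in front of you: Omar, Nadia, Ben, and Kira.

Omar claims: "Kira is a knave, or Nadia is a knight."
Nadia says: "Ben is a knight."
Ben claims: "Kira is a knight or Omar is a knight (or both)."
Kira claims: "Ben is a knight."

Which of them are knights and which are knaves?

Omar: knight, Nadia: knight, Ben: knight, Kira: knight

Consider Omar. Suppose Omar is a knave.
Then no assignment of the remaining roles makes every statement match its speaker's type — contradiction.
So Omar is a knight.
With that fixed, Ben's statement is true, so Ben is a knight.
With that fixed, Kira's statement is true, so Kira is a knight.
With that fixed, Nadia's statement is true, so Nadia is a knight.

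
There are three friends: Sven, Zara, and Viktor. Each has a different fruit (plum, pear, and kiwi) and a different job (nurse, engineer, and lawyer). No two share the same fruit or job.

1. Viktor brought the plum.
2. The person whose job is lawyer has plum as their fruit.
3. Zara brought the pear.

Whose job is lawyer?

Viktor

With clues 1–2, Sven and Zara are impossible for the one with job lawyer.
That leaves Viktor.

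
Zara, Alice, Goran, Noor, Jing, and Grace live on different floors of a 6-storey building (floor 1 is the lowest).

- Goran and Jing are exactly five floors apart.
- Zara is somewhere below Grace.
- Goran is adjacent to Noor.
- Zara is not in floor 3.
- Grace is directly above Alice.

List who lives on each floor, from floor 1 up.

From clue 1: Goran is in {1,6}.
From clues 1–4: Zara is in {2,4}.
From clues 1–5: Jing → floor 1, Zara → floor 2, Alice → floor 3, Grace → floor 4, Noor → floor 5, Goran → floor 6.

Jing, Zara, Alice, Grace, Noor, Goran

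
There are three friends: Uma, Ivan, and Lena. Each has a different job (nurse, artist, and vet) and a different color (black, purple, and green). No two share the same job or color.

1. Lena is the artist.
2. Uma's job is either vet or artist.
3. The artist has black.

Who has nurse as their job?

Ivan

Clue 1 rules out Lena for the one with job nurse.
With clues 1–2, Uma is impossible for the one with job nurse.
That leaves Ivan.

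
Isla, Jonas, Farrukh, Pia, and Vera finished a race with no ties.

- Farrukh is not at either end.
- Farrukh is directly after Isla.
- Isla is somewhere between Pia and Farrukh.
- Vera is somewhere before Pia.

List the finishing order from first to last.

From clue 1: Farrukh is in {2,3,4}.
From clues 1–2: Isla is in {1,2,3}.
From clues 1–3: Isla is in {2,3}.
From clues 1–4: Vera → place 1, Pia → place 2, Isla → place 3, Farrukh → place 4, Jonas → place 5.

Vera, Pia, Isla, Farrukh, Jonas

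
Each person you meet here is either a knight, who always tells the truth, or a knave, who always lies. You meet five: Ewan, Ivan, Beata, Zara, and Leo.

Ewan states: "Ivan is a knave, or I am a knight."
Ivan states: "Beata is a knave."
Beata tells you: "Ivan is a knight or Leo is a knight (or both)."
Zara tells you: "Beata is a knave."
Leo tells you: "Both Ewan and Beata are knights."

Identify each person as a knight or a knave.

Ewan: knight, Ivan: knave, Beata: knight, Zara: knave, Leo: knight

Consider Ewan. Suppose Ewan is a knave.
Then no assignment of the remaining roles makes every statement match its speaker's type — contradiction.
So Ewan is a knight.
Consider Ivan. Suppose Ivan is a knight.
Then no assignment of the remaining roles makes every statement match its speaker's type — contradiction.
So Ivan is a knave.
Consider Beata. Suppose Beata is a knave.
Then Ivan's statement comes out true, contradicting Ivan being a knave.
So Beata is a knight.
With that fixed, Zara's statement is false, so Zara is a knave.
With that fixed, Leo's statement is true, so Leo is a knight.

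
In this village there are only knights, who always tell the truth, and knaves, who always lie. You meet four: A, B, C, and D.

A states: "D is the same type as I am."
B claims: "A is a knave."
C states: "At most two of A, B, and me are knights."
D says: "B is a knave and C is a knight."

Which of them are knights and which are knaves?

A: knight, B: knave, C: knight, D: knight

Consider A. Suppose A is a knave.
Then no assignment of the remaining roles makes every statement match its speaker's type — contradiction.
So A is a knight.
With that fixed, B's statement is false, so B is a knave.
With that fixed, C's statement is true, so C is a knight.
With that fixed, D's statement is true, so D is a knight.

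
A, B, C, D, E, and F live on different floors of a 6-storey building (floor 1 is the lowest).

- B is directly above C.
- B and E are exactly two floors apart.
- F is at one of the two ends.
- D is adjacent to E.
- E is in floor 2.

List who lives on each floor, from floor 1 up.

D, E, C, B, A, F

From clue 1: B is in {2,3,4,5,6}.
From clues 1–3: F is in {1,6}.
From clues 1–5: D → floor 1, E → floor 2, C → floor 3, B → floor 4, A → floor 5, F → floor 6.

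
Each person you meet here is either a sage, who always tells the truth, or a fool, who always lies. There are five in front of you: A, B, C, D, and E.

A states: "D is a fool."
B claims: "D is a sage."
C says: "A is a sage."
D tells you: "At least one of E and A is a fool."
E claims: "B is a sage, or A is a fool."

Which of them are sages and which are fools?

A: fool, B: sage, C: fool, D: sage, E: sage

Consider A. Suppose A is a sage.
Then no assignment of the remaining roles makes every statement match its speaker's type — contradiction.
So A is a fool.
With that fixed, C's statement is false, so C is a fool.
With that fixed, D's statement is true, so D is a sage.
With that fixed, E's statement is true, so E is a sage.
With that fixed, B's statement is true, so B is a sage.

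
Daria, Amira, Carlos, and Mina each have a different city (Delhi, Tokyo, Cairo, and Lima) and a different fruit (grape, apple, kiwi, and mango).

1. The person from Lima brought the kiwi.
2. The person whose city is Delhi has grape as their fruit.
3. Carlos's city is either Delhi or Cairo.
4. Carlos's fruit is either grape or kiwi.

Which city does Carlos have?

With clues 1–3, Lima and Tokyo are impossible for Carlos's city.
With clues 1–4, Cairo is impossible for Carlos's city.
That leaves Delhi.

Delhi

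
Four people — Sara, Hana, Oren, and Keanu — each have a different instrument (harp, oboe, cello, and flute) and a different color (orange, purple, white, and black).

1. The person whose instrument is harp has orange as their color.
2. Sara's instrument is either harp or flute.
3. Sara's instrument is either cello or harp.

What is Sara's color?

orange

With clues 1–3, black, purple, and white are impossible for Sara's color.
That leaves orange.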